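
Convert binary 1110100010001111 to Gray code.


Binary: 1110100010001111
Gray code: G = B XOR (B >> 1)
B >> 1 = 0111010001000111
1110100010001111 XOR 0111010001000111:
  1 XOR 0 = 1
  1 XOR 1 = 0
  1 XOR 1 = 0
  0 XOR 1 = 1
  1 XOR 0 = 1
  0 XOR 1 = 1
  0 XOR 0 = 0
  0 XOR 0 = 0
  1 XOR 0 = 1
  0 XOR 1 = 1
  0 XOR 0 = 0
  0 XOR 0 = 0
  1 XOR 0 = 1
  1 XOR 1 = 0
  1 XOR 1 = 0
  1 XOR 1 = 0
= 1001110011001000


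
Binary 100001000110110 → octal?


Group into 3-bit groups: 100001000110110
  100 = 4
  001 = 1
  000 = 0
  110 = 6
  110 = 6
= 0o41066


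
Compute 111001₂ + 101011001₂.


Align and add column by column (LSB to MSB, carry propagating):
  0000111001
+ 0101011001
  ----------
  col 0: 1 + 1 + 0 (carry in) = 2 → bit 0, carry out 1
  col 1: 0 + 0 + 1 (carry in) = 1 → bit 1, carry out 0
  col 2: 0 + 0 + 0 (carry in) = 0 → bit 0, carry out 0
  col 3: 1 + 1 + 0 (carry in) = 2 → bit 0, carry out 1
  col 4: 1 + 1 + 1 (carry in) = 3 → bit 1, carry out 1
  col 5: 1 + 0 + 1 (carry in) = 2 → bit 0, carry out 1
  col 6: 0 + 1 + 1 (carry in) = 2 → bit 0, carry out 1
  col 7: 0 + 0 + 1 (carry in) = 1 → bit 1, carry out 0
  col 8: 0 + 1 + 0 (carry in) = 1 → bit 1, carry out 0
  col 9: 0 + 0 + 0 (carry in) = 0 → bit 0, carry out 0
Reading bits MSB→LSB: 0110010010
Strip leading zeros: 110010010
= 110010010


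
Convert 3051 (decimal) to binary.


Divide by 2 repeatedly:
3051 ÷ 2 = 1525 remainder 1
1525 ÷ 2 = 762 remainder 1
762 ÷ 2 = 381 remainder 0
381 ÷ 2 = 190 remainder 1
190 ÷ 2 = 95 remainder 0
95 ÷ 2 = 47 remainder 1
47 ÷ 2 = 23 remainder 1
23 ÷ 2 = 11 remainder 1
11 ÷ 2 = 5 remainder 1
5 ÷ 2 = 2 remainder 1
2 ÷ 2 = 1 remainder 0
1 ÷ 2 = 0 remainder 1
Reading remainders bottom-up:
= 101111101011


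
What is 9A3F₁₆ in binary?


Each hex digit → 4 binary bits:
  9 = 1001
  A = 1010
  3 = 0011
  F = 1111
Concatenate: 1001 1010 0011 1111
= 1001101000111111


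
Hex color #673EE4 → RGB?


Hex: #673EE4
R = 67₁₆ = 103
G = 3E₁₆ = 62
B = E4₁₆ = 228
= RGB(103, 62, 228)


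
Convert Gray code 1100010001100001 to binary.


Gray code: 1100010001100001
MSB stays the same: 1
Each subsequent bit = prev_binary XOR current_gray:
  B[1] = 1 XOR 1 = 0
  B[2] = 0 XOR 0 = 0
  B[3] = 0 XOR 0 = 0
  B[4] = 0 XOR 0 = 0
  B[5] = 0 XOR 1 = 1
  B[6] = 1 XOR 0 = 1
  B[7] = 1 XOR 0 = 1
  B[8] = 1 XOR 0 = 1
  B[9] = 1 XOR 1 = 0
  B[10] = 0 XOR 1 = 1
  B[11] = 1 XOR 0 = 1
  B[12] = 1 XOR 0 = 1
  B[13] = 1 XOR 0 = 1
  B[14] = 1 XOR 0 = 1
  B[15] = 1 XOR 1 = 0
= 1000011110111110 (34750 decimal)


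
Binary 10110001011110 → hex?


Group into 4-bit nibbles: 0010110001011110
  0010 = 2
  1100 = C
  0101 = 5
  1110 = E
= 0x2C5E


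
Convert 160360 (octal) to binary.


Each octal digit → 3 binary bits:
  1 = 001
  6 = 110
  0 = 000
  3 = 011
  6 = 110
  0 = 000
Concatenate: 001 110 000 011 110 000
= 001110000011110000


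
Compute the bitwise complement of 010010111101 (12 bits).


Original: 010010111101
Invert all bits:
  bit 0: 0 → 1
  bit 1: 1 → 0
  bit 2: 0 → 1
  bit 3: 0 → 1
  bit 4: 1 → 0
  bit 5: 0 → 1
  bit 6: 1 → 0
  bit 7: 1 → 0
  bit 8: 1 → 0
  bit 9: 1 → 0
  bit 10: 0 → 1
  bit 11: 1 → 0
= 101101000010


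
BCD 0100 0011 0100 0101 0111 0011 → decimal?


Each 4-bit group → digit:
  0100 → 4
  0011 → 3
  0100 → 4
  0101 → 5
  0111 → 7
  0011 → 3
= 434573


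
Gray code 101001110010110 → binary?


Gray code: 101001110010110
MSB stays the same: 1
Each subsequent bit = prev_binary XOR current_gray:
  B[1] = 1 XOR 0 = 1
  B[2] = 1 XOR 1 = 0
  B[3] = 0 XOR 0 = 0
  B[4] = 0 XOR 0 = 0
  B[5] = 0 XOR 1 = 1
  B[6] = 1 XOR 1 = 0
  B[7] = 0 XOR 1 = 1
  B[8] = 1 XOR 0 = 1
  B[9] = 1 XOR 0 = 1
  B[10] = 1 XOR 1 = 0
  B[11] = 0 XOR 0 = 0
  B[12] = 0 XOR 1 = 1
  B[13] = 1 XOR 1 = 0
  B[14] = 0 XOR 0 = 0
= 110001011100100 (25316 decimal)


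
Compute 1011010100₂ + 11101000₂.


Align and add column by column (LSB to MSB, carry propagating):
  01011010100
+ 00011101000
  -----------
  col 0: 0 + 0 + 0 (carry in) = 0 → bit 0, carry out 0
  col 1: 0 + 0 + 0 (carry in) = 0 → bit 0, carry out 0
  col 2: 1 + 0 + 0 (carry in) = 1 → bit 1, carry out 0
  col 3: 0 + 1 + 0 (carry in) = 1 → bit 1, carry out 0
  col 4: 1 + 0 + 0 (carry in) = 1 → bit 1, carry out 0
  col 5: 0 + 1 + 0 (carry in) = 1 → bit 1, carry out 0
  col 6: 1 + 1 + 0 (carry in) = 2 → bit 0, carry out 1
  col 7: 1 + 1 + 1 (carry in) = 3 → bit 1, carry out 1
  col 8: 0 + 0 + 1 (carry in) = 1 → bit 1, carry out 0
  col 9: 1 + 0 + 0 (carry in) = 1 → bit 1, carry out 0
  col 10: 0 + 0 + 0 (carry in) = 0 → bit 0, carry out 0
Reading bits MSB→LSB: 01110111100
Strip leading zeros: 1110111100
= 1110111100


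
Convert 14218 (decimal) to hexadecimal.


Divide by 16 repeatedly:
14218 ÷ 16 = 888 remainder 10 (A)
888 ÷ 16 = 55 remainder 8 (8)
55 ÷ 16 = 3 remainder 7 (7)
3 ÷ 16 = 0 remainder 3 (3)
Reading remainders bottom-up:
= 0x378A


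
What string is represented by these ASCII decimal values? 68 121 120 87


Codes (decimal): 68 121 120 87
Per-code ASCII lookup:
  68  (range 65-90: uppercase, 68 - 65 = 3) → 'D'
  121  (range 97-122: lowercase, 121 - 97 = 24) → 'y'
  120  (range 97-122: lowercase, 120 - 97 = 23) → 'x'
  87  (range 65-90: uppercase, 87 - 65 = 22) → 'W'
= 'DyxW'


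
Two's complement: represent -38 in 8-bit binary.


Original: 00100110
Step 1 - Invert all bits: 11011001
Step 2 - Add 1: 11011001 + 1
= 11011010 (represents -38)


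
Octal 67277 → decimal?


Positional values:
Position 0: 7 × 8^0 = 7
Position 1: 7 × 8^1 = 56
Position 2: 2 × 8^2 = 128
Position 3: 7 × 8^3 = 3584
Position 4: 6 × 8^4 = 24576
Sum = 7 + 56 + 128 + 3584 + 24576
= 28351


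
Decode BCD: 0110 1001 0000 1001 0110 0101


Each 4-bit group → digit:
  0110 → 6
  1001 → 9
  0000 → 0
  1001 → 9
  0110 → 6
  0101 → 5
= 690965


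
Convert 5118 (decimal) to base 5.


Divide by 5 repeatedly:
5118 ÷ 5 = 1023 remainder 3
1023 ÷ 5 = 204 remainder 3
204 ÷ 5 = 40 remainder 4
40 ÷ 5 = 8 remainder 0
8 ÷ 5 = 1 remainder 3
1 ÷ 5 = 0 remainder 1
Reading remainders bottom-up:
= 130433


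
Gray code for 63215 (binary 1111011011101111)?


Binary: 1111011011101111
Gray code: G = B XOR (B >> 1)
B >> 1 = 0111101101110111
1111011011101111 XOR 0111101101110111:
  1 XOR 0 = 1
  1 XOR 1 = 0
  1 XOR 1 = 0
  1 XOR 1 = 0
  0 XOR 1 = 1
  1 XOR 0 = 1
  1 XOR 1 = 0
  0 XOR 1 = 1
  1 XOR 0 = 1
  1 XOR 1 = 0
  1 XOR 1 = 0
  0 XOR 1 = 1
  1 XOR 0 = 1
  1 XOR 1 = 0
  1 XOR 1 = 0
  1 XOR 1 = 0
= 1000110110011000


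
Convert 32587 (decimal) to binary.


Divide by 2 repeatedly:
32587 ÷ 2 = 16293 remainder 1
16293 ÷ 2 = 8146 remainder 1
8146 ÷ 2 = 4073 remainder 0
4073 ÷ 2 = 2036 remainder 1
2036 ÷ 2 = 1018 remainder 0
1018 ÷ 2 = 509 remainder 0
509 ÷ 2 = 254 remainder 1
254 ÷ 2 = 127 remainder 0
127 ÷ 2 = 63 remainder 1
63 ÷ 2 = 31 remainder 1
31 ÷ 2 = 15 remainder 1
15 ÷ 2 = 7 remainder 1
7 ÷ 2 = 3 remainder 1
3 ÷ 2 = 1 remainder 1
1 ÷ 2 = 0 remainder 1
Reading remainders bottom-up:
= 111111101001011


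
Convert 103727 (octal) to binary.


Each octal digit → 3 binary bits:
  1 = 001
  0 = 000
  3 = 011
  7 = 111
  2 = 010
  7 = 111
Concatenate: 001 000 011 111 010 111
= 001000011111010111


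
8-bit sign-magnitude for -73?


Sign bit: 1 (negative)
Magnitude: 73 = 1001001
= 11001001


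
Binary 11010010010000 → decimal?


Positional values:
Bit 4: 1 × 2^4 = 16
Bit 7: 1 × 2^7 = 128
Bit 10: 1 × 2^10 = 1024
Bit 12: 1 × 2^12 = 4096
Bit 13: 1 × 2^13 = 8192
Sum = 16 + 128 + 1024 + 4096 + 8192
= 13456


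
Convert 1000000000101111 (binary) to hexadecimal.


Group into 4-bit nibbles: 1000000000101111
  1000 = 8
  0000 = 0
  0010 = 2
  1111 = F
= 0x802F


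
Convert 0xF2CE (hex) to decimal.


Positional values:
Position 0: E × 16^0 = 14 × 1 = 14
Position 1: C × 16^1 = 12 × 16 = 192
Position 2: 2 × 16^2 = 2 × 256 = 512
Position 3: F × 16^3 = 15 × 4096 = 61440
Sum = 14 + 192 + 512 + 61440
= 62158


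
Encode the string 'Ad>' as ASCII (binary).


String: 'Ad>'  (3 characters)
Per-character ASCII lookup:
  'A': uppercase starts at 65: 'A' = 65 + 0 = 65 → 1000001
  'd': lowercase starts at 97: 'd' = 97 + 3 = 100 → 1100100
  '>': special character: '>' = 62 → 111110
= 1000001 1100100 111110


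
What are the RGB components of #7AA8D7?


Hex: #7AA8D7
R = 7A₁₆ = 122
G = A8₁₆ = 168
B = D7₁₆ = 215
= RGB(122, 168, 215)


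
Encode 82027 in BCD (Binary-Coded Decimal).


Each digit → 4-bit binary:
  8 → 1000
  2 → 0010
  0 → 0000
  2 → 0010
  7 → 0111
= 1000 0010 0000 0010 0111


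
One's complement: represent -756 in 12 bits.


Original: 001011110100
Invert all bits:
  bit 0: 0 → 1
  bit 1: 0 → 1
  bit 2: 1 → 0
  bit 3: 0 → 1
  bit 4: 1 → 0
  bit 5: 1 → 0
  bit 6: 1 → 0
  bit 7: 1 → 0
  bit 8: 0 → 1
  bit 9: 1 → 0
  bit 10: 0 → 1
  bit 11: 0 → 1
= 110100001011


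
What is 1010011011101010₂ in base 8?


Group into 3-bit groups: 001010011011101010
  001 = 1
  010 = 2
  011 = 3
  011 = 3
  101 = 5
  010 = 2
= 0o123352


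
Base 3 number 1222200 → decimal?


Positional values (base 3):
  0 × 3^0 = 0 × 1 = 0
  0 × 3^1 = 0 × 3 = 0
  2 × 3^2 = 2 × 9 = 18
  2 × 3^3 = 2 × 27 = 54
  2 × 3^4 = 2 × 81 = 162
  2 × 3^5 = 2 × 243 = 486
  1 × 3^6 = 1 × 729 = 729
Sum = 0 + 0 + 18 + 54 + 162 + 486 + 729
= 1449


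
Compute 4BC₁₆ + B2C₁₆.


Align and add column by column (LSB to MSB, each column mod 16 with carry):
  04BC
+ 0B2C
  ----
  col 0: C(12) + C(12) + 0 (carry in) = 24 → 8(8), carry out 1
  col 1: B(11) + 2(2) + 1 (carry in) = 14 → E(14), carry out 0
  col 2: 4(4) + B(11) + 0 (carry in) = 15 → F(15), carry out 0
  col 3: 0(0) + 0(0) + 0 (carry in) = 0 → 0(0), carry out 0
Reading digits MSB→LSB: 0FE8
Strip leading zeros: FE8
= 0xFE8


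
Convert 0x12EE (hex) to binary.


Each hex digit → 4 binary bits:
  1 = 0001
  2 = 0010
  E = 1110
  E = 1110
Concatenate: 0001 0010 1110 1110
= 0001001011101110


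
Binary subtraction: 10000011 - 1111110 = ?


Align and subtract column by column (LSB to MSB, borrowing when needed):
  10000011
- 01111110
  --------
  col 0: (1 - 0 borrow-in) - 0 → 1 - 0 = 1, borrow out 0
  col 1: (1 - 0 borrow-in) - 1 → 1 - 1 = 0, borrow out 0
  col 2: (0 - 0 borrow-in) - 1 → borrow from next column: (0+2) - 1 = 1, borrow out 1
  col 3: (0 - 1 borrow-in) - 1 → borrow from next column: (-1+2) - 1 = 0, borrow out 1
  col 4: (0 - 1 borrow-in) - 1 → borrow from next column: (-1+2) - 1 = 0, borrow out 1
  col 5: (0 - 1 borrow-in) - 1 → borrow from next column: (-1+2) - 1 = 0, borrow out 1
  col 6: (0 - 1 borrow-in) - 1 → borrow from next column: (-1+2) - 1 = 0, borrow out 1
  col 7: (1 - 1 borrow-in) - 0 → 0 - 0 = 0, borrow out 0
Reading bits MSB→LSB: 00000101
Strip leading zeros: 101
= 101


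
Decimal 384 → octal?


Divide by 8 repeatedly:
384 ÷ 8 = 48 remainder 0
48 ÷ 8 = 6 remainder 0
6 ÷ 8 = 0 remainder 6
Reading remainders bottom-up:
= 0o600


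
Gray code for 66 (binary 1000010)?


Binary: 1000010
Gray code: G = B XOR (B >> 1)
B >> 1 = 0100001
1000010 XOR 0100001:
  1 XOR 0 = 1
  0 XOR 1 = 1
  0 XOR 0 = 0
  0 XOR 0 = 0
  0 XOR 0 = 0
  1 XOR 0 = 1
  0 XOR 1 = 1
= 1100011


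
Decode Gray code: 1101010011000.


Gray code: 1101010011000
MSB stays the same: 1
Each subsequent bit = prev_binary XOR current_gray:
  B[1] = 1 XOR 1 = 0
  B[2] = 0 XOR 0 = 0
  B[3] = 0 XOR 1 = 1
  B[4] = 1 XOR 0 = 1
  B[5] = 1 XOR 1 = 0
  B[6] = 0 XOR 0 = 0
  B[7] = 0 XOR 0 = 0
  B[8] = 0 XOR 1 = 1
  B[9] = 1 XOR 1 = 0
  B[10] = 0 XOR 0 = 0
  B[11] = 0 XOR 0 = 0
  B[12] = 0 XOR 0 = 0
= 1001100010000 (4880 decimal)


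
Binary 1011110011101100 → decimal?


Positional values:
Bit 2: 1 × 2^2 = 4
Bit 3: 1 × 2^3 = 8
Bit 5: 1 × 2^5 = 32
Bit 6: 1 × 2^6 = 64
Bit 7: 1 × 2^7 = 128
Bit 10: 1 × 2^10 = 1024
Bit 11: 1 × 2^11 = 2048
Bit 12: 1 × 2^12 = 4096
Bit 13: 1 × 2^13 = 8192
Bit 15: 1 × 2^15 = 32768
Sum = 4 + 8 + 32 + 64 + 128 + 1024 + 2048 + 4096 + 8192 + 32768
= 48364


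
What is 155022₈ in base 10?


Positional values:
Position 0: 2 × 8^0 = 2
Position 1: 2 × 8^1 = 16
Position 2: 0 × 8^2 = 0
Position 3: 5 × 8^3 = 2560
Position 4: 5 × 8^4 = 20480
Position 5: 1 × 8^5 = 32768
Sum = 2 + 16 + 0 + 2560 + 20480 + 32768
= 55826


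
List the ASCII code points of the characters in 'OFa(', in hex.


String: 'OFa('  (4 characters)
Per-character ASCII lookup:
  'O': uppercase starts at 65: 'O' = 65 + 14 = 79 → 0x4F
  'F': uppercase starts at 65: 'F' = 65 + 5 = 70 → 0x46
  'a': lowercase starts at 97: 'a' = 97 + 0 = 97 → 0x61
  '(': special character: '(' = 40 → 0x28
= 0x4F 0x46 0x61 0x28


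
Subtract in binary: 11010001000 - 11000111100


Align and subtract column by column (LSB to MSB, borrowing when needed):
  11010001000
- 11000111100
  -----------
  col 0: (0 - 0 borrow-in) - 0 → 0 - 0 = 0, borrow out 0
  col 1: (0 - 0 borrow-in) - 0 → 0 - 0 = 0, borrow out 0
  col 2: (0 - 0 borrow-in) - 1 → borrow from next column: (0+2) - 1 = 1, borrow out 1
  col 3: (1 - 1 borrow-in) - 1 → borrow from next column: (0+2) - 1 = 1, borrow out 1
  col 4: (0 - 1 borrow-in) - 1 → borrow from next column: (-1+2) - 1 = 0, borrow out 1
  col 5: (0 - 1 borrow-in) - 1 → borrow from next column: (-1+2) - 1 = 0, borrow out 1
  col 6: (0 - 1 borrow-in) - 0 → borrow from next column: (-1+2) - 0 = 1, borrow out 1
  col 7: (1 - 1 borrow-in) - 0 → 0 - 0 = 0, borrow out 0
  col 8: (0 - 0 borrow-in) - 0 → 0 - 0 = 0, borrow out 0
  col 9: (1 - 0 borrow-in) - 1 → 1 - 1 = 0, borrow out 0
  col 10: (1 - 0 borrow-in) - 1 → 1 - 1 = 0, borrow out 0
Reading bits MSB→LSB: 00001001100
Strip leading zeros: 1001100
= 1001100


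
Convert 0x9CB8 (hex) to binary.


Each hex digit → 4 binary bits:
  9 = 1001
  C = 1100
  B = 1011
  8 = 1000
Concatenate: 1001 1100 1011 1000
= 1001110010111000


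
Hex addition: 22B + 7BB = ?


Align and add column by column (LSB to MSB, each column mod 16 with carry):
  022B
+ 07BB
  ----
  col 0: B(11) + B(11) + 0 (carry in) = 22 → 6(6), carry out 1
  col 1: 2(2) + B(11) + 1 (carry in) = 14 → E(14), carry out 0
  col 2: 2(2) + 7(7) + 0 (carry in) = 9 → 9(9), carry out 0
  col 3: 0(0) + 0(0) + 0 (carry in) = 0 → 0(0), carry out 0
Reading digits MSB→LSB: 09E6
Strip leading zeros: 9E6
= 0x9E6


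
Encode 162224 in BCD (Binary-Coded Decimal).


Each digit → 4-bit binary:
  1 → 0001
  6 → 0110
  2 → 0010
  2 → 0010
  2 → 0010
  4 → 0100
= 0001 0110 0010 0010 0010 0100


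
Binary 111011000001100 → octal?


Group into 3-bit groups: 111011000001100
  111 = 7
  011 = 3
  000 = 0
  001 = 1
  100 = 4
= 0o73014


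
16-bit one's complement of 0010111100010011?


Original: 0010111100010011
Invert all bits:
  bit 0: 0 → 1
  bit 1: 0 → 1
  bit 2: 1 → 0
  bit 3: 0 → 1
  bit 4: 1 → 0
  bit 5: 1 → 0
  bit 6: 1 → 0
  bit 7: 1 → 0
  bit 8: 0 → 1
  bit 9: 0 → 1
  bit 10: 0 → 1
  bit 11: 1 → 0
  bit 12: 0 → 1
  bit 13: 0 → 1
  bit 14: 1 → 0
  bit 15: 1 → 0
= 1101000011101100


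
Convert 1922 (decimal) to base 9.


Divide by 9 repeatedly:
1922 ÷ 9 = 213 remainder 5
213 ÷ 9 = 23 remainder 6
23 ÷ 9 = 2 remainder 5
2 ÷ 9 = 0 remainder 2
Reading remainders bottom-up:
= 2565


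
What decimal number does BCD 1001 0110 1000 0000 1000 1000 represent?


Each 4-bit group → digit:
  1001 → 9
  0110 → 6
  1000 → 8
  0000 → 0
  1000 → 8
  1000 → 8
= 968088


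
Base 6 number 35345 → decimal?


Positional values (base 6):
  5 × 6^0 = 5 × 1 = 5
  4 × 6^1 = 4 × 6 = 24
  3 × 6^2 = 3 × 36 = 108
  5 × 6^3 = 5 × 216 = 1080
  3 × 6^4 = 3 × 1296 = 3888
Sum = 5 + 24 + 108 + 1080 + 3888
= 5105


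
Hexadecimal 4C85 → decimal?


Positional values:
Position 0: 5 × 16^0 = 5 × 1 = 5
Position 1: 8 × 16^1 = 8 × 16 = 128
Position 2: C × 16^2 = 12 × 256 = 3072
Position 3: 4 × 16^3 = 4 × 4096 = 16384
Sum = 5 + 128 + 3072 + 16384
= 19589


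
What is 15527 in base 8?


Divide by 8 repeatedly:
15527 ÷ 8 = 1940 remainder 7
1940 ÷ 8 = 242 remainder 4
242 ÷ 8 = 30 remainder 2
30 ÷ 8 = 3 remainder 6
3 ÷ 8 = 0 remainder 3
Reading remainders bottom-up:
= 0o36247


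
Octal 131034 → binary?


Each octal digit → 3 binary bits:
  1 = 001
  3 = 011
  1 = 001
  0 = 000
  3 = 011
  4 = 100
Concatenate: 001 011 001 000 011 100
= 001011001000011100


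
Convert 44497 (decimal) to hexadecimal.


Divide by 16 repeatedly:
44497 ÷ 16 = 2781 remainder 1 (1)
2781 ÷ 16 = 173 remainder 13 (D)
173 ÷ 16 = 10 remainder 13 (D)
10 ÷ 16 = 0 remainder 10 (A)
Reading remainders bottom-up:
= 0xADD1


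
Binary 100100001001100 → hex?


Group into 4-bit nibbles: 0100100001001100
  0100 = 4
  1000 = 8
  0100 = 4
  1100 = C
= 0x484C


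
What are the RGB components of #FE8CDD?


Hex: #FE8CDD
R = FE₁₆ = 254
G = 8C₁₆ = 140
B = DD₁₆ = 221
= RGB(254, 140, 221)


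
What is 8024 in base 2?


Divide by 2 repeatedly:
8024 ÷ 2 = 4012 remainder 0
4012 ÷ 2 = 2006 remainder 0
2006 ÷ 2 = 1003 remainder 0
1003 ÷ 2 = 501 remainder 1
501 ÷ 2 = 250 remainder 1
250 ÷ 2 = 125 remainder 0
125 ÷ 2 = 62 remainder 1
62 ÷ 2 = 31 remainder 0
31 ÷ 2 = 15 remainder 1
15 ÷ 2 = 7 remainder 1
7 ÷ 2 = 3 remainder 1
3 ÷ 2 = 1 remainder 1
1 ÷ 2 = 0 remainder 1
Reading remainders bottom-up:
= 1111101011000


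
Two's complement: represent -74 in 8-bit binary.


Original: 01001010
Step 1 - Invert all bits: 10110101
Step 2 - Add 1: 10110101 + 1
= 10110110 (represents -74)


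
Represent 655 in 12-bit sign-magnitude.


Sign bit: 0 (positive)
Magnitude: 655 = 01010001111
= 001010001111


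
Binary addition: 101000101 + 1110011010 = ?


Align and add column by column (LSB to MSB, carry propagating):
  00101000101
+ 01110011010
  -----------
  col 0: 1 + 0 + 0 (carry in) = 1 → bit 1, carry out 0
  col 1: 0 + 1 + 0 (carry in) = 1 → bit 1, carry out 0
  col 2: 1 + 0 + 0 (carry in) = 1 → bit 1, carry out 0
  col 3: 0 + 1 + 0 (carry in) = 1 → bit 1, carry out 0
  col 4: 0 + 1 + 0 (carry in) = 1 → bit 1, carry out 0
  col 5: 0 + 0 + 0 (carry in) = 0 → bit 0, carry out 0
  col 6: 1 + 0 + 0 (carry in) = 1 → bit 1, carry out 0
  col 7: 0 + 1 + 0 (carry in) = 1 → bit 1, carry out 0
  col 8: 1 + 1 + 0 (carry in) = 2 → bit 0, carry out 1
  col 9: 0 + 1 + 1 (carry in) = 2 → bit 0, carry out 1
  col 10: 0 + 0 + 1 (carry in) = 1 → bit 1, carry out 0
Reading bits MSB→LSB: 10011011111
Strip leading zeros: 10011011111
= 10011011111


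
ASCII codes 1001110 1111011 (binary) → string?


Codes (binary): 1001110 1111011
Per-code ASCII lookup:
  1001110 = 78  (range 65-90: uppercase, 78 - 65 = 13) → 'N'
  1111011 = 123  (special character) → '{'
= 'N{'


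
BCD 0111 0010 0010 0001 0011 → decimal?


Each 4-bit group → digit:
  0111 → 7
  0010 → 2
  0010 → 2
  0001 → 1
  0011 → 3
= 72213


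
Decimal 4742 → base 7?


Divide by 7 repeatedly:
4742 ÷ 7 = 677 remainder 3
677 ÷ 7 = 96 remainder 5
96 ÷ 7 = 13 remainder 5
13 ÷ 7 = 1 remainder 6
1 ÷ 7 = 0 remainder 1
Reading remainders bottom-up:
= 16553


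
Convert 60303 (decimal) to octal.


Divide by 8 repeatedly:
60303 ÷ 8 = 7537 remainder 7
7537 ÷ 8 = 942 remainder 1
942 ÷ 8 = 117 remainder 6
117 ÷ 8 = 14 remainder 5
14 ÷ 8 = 1 remainder 6
1 ÷ 8 = 0 remainder 1
Reading remainders bottom-up:
= 0o165617


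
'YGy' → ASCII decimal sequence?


String: 'YGy'  (3 characters)
Per-character ASCII lookup:
  'Y': uppercase starts at 65: 'Y' = 65 + 24 = 89
  'G': uppercase starts at 65: 'G' = 65 + 6 = 71
  'y': lowercase starts at 97: 'y' = 97 + 24 = 121
= 89 71 121


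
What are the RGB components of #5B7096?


Hex: #5B7096
R = 5B₁₆ = 91
G = 70₁₆ = 112
B = 96₁₆ = 150
= RGB(91, 112, 150)


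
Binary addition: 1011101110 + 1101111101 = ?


Align and add column by column (LSB to MSB, carry propagating):
  01011101110
+ 01101111101
  -----------
  col 0: 0 + 1 + 0 (carry in) = 1 → bit 1, carry out 0
  col 1: 1 + 0 + 0 (carry in) = 1 → bit 1, carry out 0
  col 2: 1 + 1 + 0 (carry in) = 2 → bit 0, carry out 1
  col 3: 1 + 1 + 1 (carry in) = 3 → bit 1, carry out 1
  col 4: 0 + 1 + 1 (carry in) = 2 → bit 0, carry out 1
  col 5: 1 + 1 + 1 (carry in) = 3 → bit 1, carry out 1
  col 6: 1 + 1 + 1 (carry in) = 3 → bit 1, carry out 1
  col 7: 1 + 0 + 1 (carry in) = 2 → bit 0, carry out 1
  col 8: 0 + 1 + 1 (carry in) = 2 → bit 0, carry out 1
  col 9: 1 + 1 + 1 (carry in) = 3 → bit 1, carry out 1
  col 10: 0 + 0 + 1 (carry in) = 1 → bit 1, carry out 0
Reading bits MSB→LSB: 11001101011
Strip leading zeros: 11001101011
= 11001101011


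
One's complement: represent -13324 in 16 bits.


Original: 0011010000001100
Invert all bits:
  bit 0: 0 → 1
  bit 1: 0 → 1
  bit 2: 1 → 0
  bit 3: 1 → 0
  bit 4: 0 → 1
  bit 5: 1 → 0
  bit 6: 0 → 1
  bit 7: 0 → 1
  bit 8: 0 → 1
  bit 9: 0 → 1
  bit 10: 0 → 1
  bit 11: 0 → 1
  bit 12: 1 → 0
  bit 13: 1 → 0
  bit 14: 0 → 1
  bit 15: 0 → 1
= 1100101111110011


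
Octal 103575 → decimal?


Positional values:
Position 0: 5 × 8^0 = 5
Position 1: 7 × 8^1 = 56
Position 2: 5 × 8^2 = 320
Position 3: 3 × 8^3 = 1536
Position 4: 0 × 8^4 = 0
Position 5: 1 × 8^5 = 32768
Sum = 5 + 56 + 320 + 1536 + 0 + 32768
= 34685


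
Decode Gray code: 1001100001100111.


Gray code: 1001100001100111
MSB stays the same: 1
Each subsequent bit = prev_binary XOR current_gray:
  B[1] = 1 XOR 0 = 1
  B[2] = 1 XOR 0 = 1
  B[3] = 1 XOR 1 = 0
  B[4] = 0 XOR 1 = 1
  B[5] = 1 XOR 0 = 1
  B[6] = 1 XOR 0 = 1
  B[7] = 1 XOR 0 = 1
  B[8] = 1 XOR 0 = 1
  B[9] = 1 XOR 1 = 0
  B[10] = 0 XOR 1 = 1
  B[11] = 1 XOR 0 = 1
  B[12] = 1 XOR 0 = 1
  B[13] = 1 XOR 1 = 0
  B[14] = 0 XOR 1 = 1
  B[15] = 1 XOR 1 = 0
= 1110111110111010 (61370 decimal)


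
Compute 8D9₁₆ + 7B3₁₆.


Align and add column by column (LSB to MSB, each column mod 16 with carry):
  08D9
+ 07B3
  ----
  col 0: 9(9) + 3(3) + 0 (carry in) = 12 → C(12), carry out 0
  col 1: D(13) + B(11) + 0 (carry in) = 24 → 8(8), carry out 1
  col 2: 8(8) + 7(7) + 1 (carry in) = 16 → 0(0), carry out 1
  col 3: 0(0) + 0(0) + 1 (carry in) = 1 → 1(1), carry out 0
Reading digits MSB→LSB: 108C
Strip leading zeros: 108C
= 0x108C


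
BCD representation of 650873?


Each digit → 4-bit binary:
  6 → 0110
  5 → 0101
  0 → 0000
  8 → 1000
  7 → 0111
  3 → 0011
= 0110 0101 0000 1000 0111 0011


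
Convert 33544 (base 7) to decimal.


Positional values (base 7):
  4 × 7^0 = 4 × 1 = 4
  4 × 7^1 = 4 × 7 = 28
  5 × 7^2 = 5 × 49 = 245
  3 × 7^3 = 3 × 343 = 1029
  3 × 7^4 = 3 × 2401 = 7203
Sum = 4 + 28 + 245 + 1029 + 7203
= 8509


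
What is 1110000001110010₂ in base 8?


Group into 3-bit groups: 001110000001110010
  001 = 1
  110 = 6
  000 = 0
  001 = 1
  110 = 6
  010 = 2
= 0o160162


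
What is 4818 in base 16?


Divide by 16 repeatedly:
4818 ÷ 16 = 301 remainder 2 (2)
301 ÷ 16 = 18 remainder 13 (D)
18 ÷ 16 = 1 remainder 2 (2)
1 ÷ 16 = 0 remainder 1 (1)
Reading remainders bottom-up:
= 0x12D2


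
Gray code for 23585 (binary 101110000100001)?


Binary: 101110000100001
Gray code: G = B XOR (B >> 1)
B >> 1 = 010111000010000
101110000100001 XOR 010111000010000:
  1 XOR 0 = 1
  0 XOR 1 = 1
  1 XOR 0 = 1
  1 XOR 1 = 0
  1 XOR 1 = 0
  0 XOR 1 = 1
  0 XOR 0 = 0
  0 XOR 0 = 0
  0 XOR 0 = 0
  1 XOR 0 = 1
  0 XOR 1 = 1
  0 XOR 0 = 0
  0 XOR 0 = 0
  0 XOR 0 = 0
  1 XOR 0 = 1
= 111001000110001


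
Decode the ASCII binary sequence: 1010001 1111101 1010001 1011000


Codes (binary): 1010001 1111101 1010001 1011000
Per-code ASCII lookup:
  1010001 = 81  (range 65-90: uppercase, 81 - 65 = 16) → 'Q'
  1111101 = 125  (special character) → '}'
  1010001 = 81  (range 65-90: uppercase, 81 - 65 = 16) → 'Q'
  1011000 = 88  (range 65-90: uppercase, 88 - 65 = 23) → 'X'
= 'Q}QX'


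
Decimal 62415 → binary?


Divide by 2 repeatedly:
62415 ÷ 2 = 31207 remainder 1
31207 ÷ 2 = 15603 remainder 1
15603 ÷ 2 = 7801 remainder 1
7801 ÷ 2 = 3900 remainder 1
3900 ÷ 2 = 1950 remainder 0
1950 ÷ 2 = 975 remainder 0
975 ÷ 2 = 487 remainder 1
487 ÷ 2 = 243 remainder 1
243 ÷ 2 = 121 remainder 1
121 ÷ 2 = 60 remainder 1
60 ÷ 2 = 30 remainder 0
30 ÷ 2 = 15 remainder 0
15 ÷ 2 = 7 remainder 1
7 ÷ 2 = 3 remainder 1
3 ÷ 2 = 1 remainder 1
1 ÷ 2 = 0 remainder 1
Reading remainders bottom-up:
= 1111001111001111


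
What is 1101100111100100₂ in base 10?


Positional values:
Bit 2: 1 × 2^2 = 4
Bit 5: 1 × 2^5 = 32
Bit 6: 1 × 2^6 = 64
Bit 7: 1 × 2^7 = 128
Bit 8: 1 × 2^8 = 256
Bit 11: 1 × 2^11 = 2048
Bit 12: 1 × 2^12 = 4096
Bit 14: 1 × 2^14 = 16384
Bit 15: 1 × 2^15 = 32768
Sum = 4 + 32 + 64 + 128 + 256 + 2048 + 4096 + 16384 + 32768
= 55780


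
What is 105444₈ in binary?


Each octal digit → 3 binary bits:
  1 = 001
  0 = 000
  5 = 101
  4 = 100
  4 = 100
  4 = 100
Concatenate: 001 000 101 100 100 100
= 001000101100100100


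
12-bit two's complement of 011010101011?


Original: 011010101011
Step 1 - Invert all bits: 100101010100
Step 2 - Add 1: 100101010100 + 1
= 100101010101 (represents -1707)


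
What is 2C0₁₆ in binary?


Each hex digit → 4 binary bits:
  2 = 0010
  C = 1100
  0 = 0000
Concatenate: 0010 1100 0000
= 001011000000


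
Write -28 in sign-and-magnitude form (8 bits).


Sign bit: 1 (negative)
Magnitude: 28 = 0011100
= 10011100


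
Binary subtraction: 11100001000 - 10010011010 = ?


Align and subtract column by column (LSB to MSB, borrowing when needed):
  11100001000
- 10010011010
  -----------
  col 0: (0 - 0 borrow-in) - 0 → 0 - 0 = 0, borrow out 0
  col 1: (0 - 0 borrow-in) - 1 → borrow from next column: (0+2) - 1 = 1, borrow out 1
  col 2: (0 - 1 borrow-in) - 0 → borrow from next column: (-1+2) - 0 = 1, borrow out 1
  col 3: (1 - 1 borrow-in) - 1 → borrow from next column: (0+2) - 1 = 1, borrow out 1
  col 4: (0 - 1 borrow-in) - 1 → borrow from next column: (-1+2) - 1 = 0, borrow out 1
  col 5: (0 - 1 borrow-in) - 0 → borrow from next column: (-1+2) - 0 = 1, borrow out 1
  col 6: (0 - 1 borrow-in) - 0 → borrow from next column: (-1+2) - 0 = 1, borrow out 1
  col 7: (0 - 1 borrow-in) - 1 → borrow from next column: (-1+2) - 1 = 0, borrow out 1
  col 8: (1 - 1 borrow-in) - 0 → 0 - 0 = 0, borrow out 0
  col 9: (1 - 0 borrow-in) - 0 → 1 - 0 = 1, borrow out 0
  col 10: (1 - 0 borrow-in) - 1 → 1 - 1 = 0, borrow out 0
Reading bits MSB→LSB: 01001101110
Strip leading zeros: 1001101110
= 1001101110


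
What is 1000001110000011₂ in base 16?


Group into 4-bit nibbles: 1000001110000011
  1000 = 8
  0011 = 3
  1000 = 8
  0011 = 3
= 0x8383


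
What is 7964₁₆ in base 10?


Positional values:
Position 0: 4 × 16^0 = 4 × 1 = 4
Position 1: 6 × 16^1 = 6 × 16 = 96
Position 2: 9 × 16^2 = 9 × 256 = 2304
Position 3: 7 × 16^3 = 7 × 4096 = 28672
Sum = 4 + 96 + 2304 + 28672
= 31076


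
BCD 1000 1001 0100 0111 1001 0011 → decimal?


Each 4-bit group → digit:
  1000 → 8
  1001 → 9
  0100 → 4
  0111 → 7
  1001 → 9
  0011 → 3
= 894793


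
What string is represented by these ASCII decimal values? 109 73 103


Codes (decimal): 109 73 103
Per-code ASCII lookup:
  109  (range 97-122: lowercase, 109 - 97 = 12) → 'm'
  73  (range 65-90: uppercase, 73 - 65 = 8) → 'I'
  103  (range 97-122: lowercase, 103 - 97 = 6) → 'g'
= 'mIg'


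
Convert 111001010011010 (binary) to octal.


Group into 3-bit groups: 111001010011010
  111 = 7
  001 = 1
  010 = 2
  011 = 3
  010 = 2
= 0o71232


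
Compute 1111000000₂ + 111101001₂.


Align and add column by column (LSB to MSB, carry propagating):
  01111000000
+ 00111101001
  -----------
  col 0: 0 + 1 + 0 (carry in) = 1 → bit 1, carry out 0
  col 1: 0 + 0 + 0 (carry in) = 0 → bit 0, carry out 0
  col 2: 0 + 0 + 0 (carry in) = 0 → bit 0, carry out 0
  col 3: 0 + 1 + 0 (carry in) = 1 → bit 1, carry out 0
  col 4: 0 + 0 + 0 (carry in) = 0 → bit 0, carry out 0
  col 5: 0 + 1 + 0 (carry in) = 1 → bit 1, carry out 0
  col 6: 1 + 1 + 0 (carry in) = 2 → bit 0, carry out 1
  col 7: 1 + 1 + 1 (carry in) = 3 → bit 1, carry out 1
  col 8: 1 + 1 + 1 (carry in) = 3 → bit 1, carry out 1
  col 9: 1 + 0 + 1 (carry in) = 2 → bit 0, carry out 1
  col 10: 0 + 0 + 1 (carry in) = 1 → bit 1, carry out 0
Reading bits MSB→LSB: 10110101001
Strip leading zeros: 10110101001
= 10110101001


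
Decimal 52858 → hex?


Divide by 16 repeatedly:
52858 ÷ 16 = 3303 remainder 10 (A)
3303 ÷ 16 = 206 remainder 7 (7)
206 ÷ 16 = 12 remainder 14 (E)
12 ÷ 16 = 0 remainder 12 (C)
Reading remainders bottom-up:
= 0xCE7A


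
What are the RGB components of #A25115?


Hex: #A25115
R = A2₁₆ = 162
G = 51₁₆ = 81
B = 15₁₆ = 21
= RGB(162, 81, 21)


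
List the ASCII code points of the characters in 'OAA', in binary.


String: 'OAA'  (3 characters)
Per-character ASCII lookup:
  'O': uppercase starts at 65: 'O' = 65 + 14 = 79 → 1001111
  'A': uppercase starts at 65: 'A' = 65 + 0 = 65 → 1000001
  'A': uppercase starts at 65: 'A' = 65 + 0 = 65 → 1000001
= 1001111 1000001 1000001


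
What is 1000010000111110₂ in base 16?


Group into 4-bit nibbles: 1000010000111110
  1000 = 8
  0100 = 4
  0011 = 3
  1110 = E
= 0x843E


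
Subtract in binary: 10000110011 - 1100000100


Align and subtract column by column (LSB to MSB, borrowing when needed):
  10000110011
- 01100000100
  -----------
  col 0: (1 - 0 borrow-in) - 0 → 1 - 0 = 1, borrow out 0
  col 1: (1 - 0 borrow-in) - 0 → 1 - 0 = 1, borrow out 0
  col 2: (0 - 0 borrow-in) - 1 → borrow from next column: (0+2) - 1 = 1, borrow out 1
  col 3: (0 - 1 borrow-in) - 0 → borrow from next column: (-1+2) - 0 = 1, borrow out 1
  col 4: (1 - 1 borrow-in) - 0 → 0 - 0 = 0, borrow out 0
  col 5: (1 - 0 borrow-in) - 0 → 1 - 0 = 1, borrow out 0
  col 6: (0 - 0 borrow-in) - 0 → 0 - 0 = 0, borrow out 0
  col 7: (0 - 0 borrow-in) - 0 → 0 - 0 = 0, borrow out 0
  col 8: (0 - 0 borrow-in) - 1 → borrow from next column: (0+2) - 1 = 1, borrow out 1
  col 9: (0 - 1 borrow-in) - 1 → borrow from next column: (-1+2) - 1 = 0, borrow out 1
  col 10: (1 - 1 borrow-in) - 0 → 0 - 0 = 0, borrow out 0
Reading bits MSB→LSB: 00100101111
Strip leading zeros: 100101111
= 100101111


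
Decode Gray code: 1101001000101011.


Gray code: 1101001000101011
MSB stays the same: 1
Each subsequent bit = prev_binary XOR current_gray:
  B[1] = 1 XOR 1 = 0
  B[2] = 0 XOR 0 = 0
  B[3] = 0 XOR 1 = 1
  B[4] = 1 XOR 0 = 1
  B[5] = 1 XOR 0 = 1
  B[6] = 1 XOR 1 = 0
  B[7] = 0 XOR 0 = 0
  B[8] = 0 XOR 0 = 0
  B[9] = 0 XOR 0 = 0
  B[10] = 0 XOR 1 = 1
  B[11] = 1 XOR 0 = 1
  B[12] = 1 XOR 1 = 0
  B[13] = 0 XOR 0 = 0
  B[14] = 0 XOR 1 = 1
  B[15] = 1 XOR 1 = 0
= 1001110000110010 (39986 decimal)


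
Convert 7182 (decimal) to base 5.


Divide by 5 repeatedly:
7182 ÷ 5 = 1436 remainder 2
1436 ÷ 5 = 287 remainder 1
287 ÷ 5 = 57 remainder 2
57 ÷ 5 = 11 remainder 2
11 ÷ 5 = 2 remainder 1
2 ÷ 5 = 0 remainder 2
Reading remainders bottom-up:
= 212212


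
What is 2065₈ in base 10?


Positional values:
Position 0: 5 × 8^0 = 5
Position 1: 6 × 8^1 = 48
Position 2: 0 × 8^2 = 0
Position 3: 2 × 8^3 = 1024
Sum = 5 + 48 + 0 + 1024
= 1077


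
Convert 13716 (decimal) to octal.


Divide by 8 repeatedly:
13716 ÷ 8 = 1714 remainder 4
1714 ÷ 8 = 214 remainder 2
214 ÷ 8 = 26 remainder 6
26 ÷ 8 = 3 remainder 2
3 ÷ 8 = 0 remainder 3
Reading remainders bottom-up:
= 0o32624


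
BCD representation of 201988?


Each digit → 4-bit binary:
  2 → 0010
  0 → 0000
  1 → 0001
  9 → 1001
  8 → 1000
  8 → 1000
= 0010 0000 0001 1001 1000 1000


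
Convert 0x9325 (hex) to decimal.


Positional values:
Position 0: 5 × 16^0 = 5 × 1 = 5
Position 1: 2 × 16^1 = 2 × 16 = 32
Position 2: 3 × 16^2 = 3 × 256 = 768
Position 3: 9 × 16^3 = 9 × 4096 = 36864
Sum = 5 + 32 + 768 + 36864
= 37669


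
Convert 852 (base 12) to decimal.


Positional values (base 12):
  2 × 12^0 = 2 × 1 = 2
  5 × 12^1 = 5 × 12 = 60
  8 × 12^2 = 8 × 144 = 1152
Sum = 2 + 60 + 1152
= 1214


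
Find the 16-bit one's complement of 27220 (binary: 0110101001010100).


Original: 0110101001010100
Invert all bits:
  bit 0: 0 → 1
  bit 1: 1 → 0
  bit 2: 1 → 0
  bit 3: 0 → 1
  bit 4: 1 → 0
  bit 5: 0 → 1
  bit 6: 1 → 0
  bit 7: 0 → 1
  bit 8: 0 → 1
  bit 9: 1 → 0
  bit 10: 0 → 1
  bit 11: 1 → 0
  bit 12: 0 → 1
  bit 13: 1 → 0
  bit 14: 0 → 1
  bit 15: 0 → 1
= 1001010110101011


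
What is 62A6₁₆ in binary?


Each hex digit → 4 binary bits:
  6 = 0110
  2 = 0010
  A = 1010
  6 = 0110
Concatenate: 0110 0010 1010 0110
= 0110001010100110


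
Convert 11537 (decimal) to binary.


Divide by 2 repeatedly:
11537 ÷ 2 = 5768 remainder 1
5768 ÷ 2 = 2884 remainder 0
2884 ÷ 2 = 1442 remainder 0
1442 ÷ 2 = 721 remainder 0
721 ÷ 2 = 360 remainder 1
360 ÷ 2 = 180 remainder 0
180 ÷ 2 = 90 remainder 0
90 ÷ 2 = 45 remainder 0
45 ÷ 2 = 22 remainder 1
22 ÷ 2 = 11 remainder 0
11 ÷ 2 = 5 remainder 1
5 ÷ 2 = 2 remainder 1
2 ÷ 2 = 1 remainder 0
1 ÷ 2 = 0 remainder 1
Reading remainders bottom-up:
= 10110100010001


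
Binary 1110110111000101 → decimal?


Positional values:
Bit 0: 1 × 2^0 = 1
Bit 2: 1 × 2^2 = 4
Bit 6: 1 × 2^6 = 64
Bit 7: 1 × 2^7 = 128
Bit 8: 1 × 2^8 = 256
Bit 10: 1 × 2^10 = 1024
Bit 11: 1 × 2^11 = 2048
Bit 13: 1 × 2^13 = 8192
Bit 14: 1 × 2^14 = 16384
Bit 15: 1 × 2^15 = 32768
Sum = 1 + 4 + 64 + 128 + 256 + 1024 + 2048 + 8192 + 16384 + 32768
= 60869


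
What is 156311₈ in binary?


Each octal digit → 3 binary bits:
  1 = 001
  5 = 101
  6 = 110
  3 = 011
  1 = 001
  1 = 001
Concatenate: 001 101 110 011 001 001
= 001101110011001001


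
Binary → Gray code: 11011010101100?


Binary: 11011010101100
Gray code: G = B XOR (B >> 1)
B >> 1 = 01101101010110
11011010101100 XOR 01101101010110:
  1 XOR 0 = 1
  1 XOR 1 = 0
  0 XOR 1 = 1
  1 XOR 0 = 1
  1 XOR 1 = 0
  0 XOR 1 = 1
  1 XOR 0 = 1
  0 XOR 1 = 1
  1 XOR 0 = 1
  0 XOR 1 = 1
  1 XOR 0 = 1
  1 XOR 1 = 0
  0 XOR 1 = 1
  0 XOR 0 = 0
= 10110111111010


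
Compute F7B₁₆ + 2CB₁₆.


Align and add column by column (LSB to MSB, each column mod 16 with carry):
  0F7B
+ 02CB
  ----
  col 0: B(11) + B(11) + 0 (carry in) = 22 → 6(6), carry out 1
  col 1: 7(7) + C(12) + 1 (carry in) = 20 → 4(4), carry out 1
  col 2: F(15) + 2(2) + 1 (carry in) = 18 → 2(2), carry out 1
  col 3: 0(0) + 0(0) + 1 (carry in) = 1 → 1(1), carry out 0
Reading digits MSB→LSB: 1246
Strip leading zeros: 1246
= 0x1246


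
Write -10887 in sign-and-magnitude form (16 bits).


Sign bit: 1 (negative)
Magnitude: 10887 = 010101010000111
= 1010101010000111


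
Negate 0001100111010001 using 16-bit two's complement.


Original: 0001100111010001
Step 1 - Invert all bits: 1110011000101110
Step 2 - Add 1: 1110011000101110 + 1
= 1110011000101111 (represents -6609)


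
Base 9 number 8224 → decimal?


Positional values (base 9):
  4 × 9^0 = 4 × 1 = 4
  2 × 9^1 = 2 × 9 = 18
  2 × 9^2 = 2 × 81 = 162
  8 × 9^3 = 8 × 729 = 5832
Sum = 4 + 18 + 162 + 5832
= 6016


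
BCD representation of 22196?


Each digit → 4-bit binary:
  2 → 0010
  2 → 0010
  1 → 0001
  9 → 1001
  6 → 0110
= 0010 0010 0001 1001 0110


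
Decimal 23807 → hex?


Divide by 16 repeatedly:
23807 ÷ 16 = 1487 remainder 15 (F)
1487 ÷ 16 = 92 remainder 15 (F)
92 ÷ 16 = 5 remainder 12 (C)
5 ÷ 16 = 0 remainder 5 (5)
Reading remainders bottom-up:
= 0x5CFF


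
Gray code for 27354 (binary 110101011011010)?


Binary: 110101011011010
Gray code: G = B XOR (B >> 1)
B >> 1 = 011010101101101
110101011011010 XOR 011010101101101:
  1 XOR 0 = 1
  1 XOR 1 = 0
  0 XOR 1 = 1
  1 XOR 0 = 1
  0 XOR 1 = 1
  1 XOR 0 = 1
  0 XOR 1 = 1
  1 XOR 0 = 1
  1 XOR 1 = 0
  0 XOR 1 = 1
  1 XOR 0 = 1
  1 XOR 1 = 0
  0 XOR 1 = 1
  1 XOR 0 = 1
  0 XOR 1 = 1
= 101111110110111


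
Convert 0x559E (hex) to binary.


Each hex digit → 4 binary bits:
  5 = 0101
  5 = 0101
  9 = 1001
  E = 1110
Concatenate: 0101 0101 1001 1110
= 0101010110011110


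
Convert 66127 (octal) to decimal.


Positional values:
Position 0: 7 × 8^0 = 7
Position 1: 2 × 8^1 = 16
Position 2: 1 × 8^2 = 64
Position 3: 6 × 8^3 = 3072
Position 4: 6 × 8^4 = 24576
Sum = 7 + 16 + 64 + 3072 + 24576
= 27735


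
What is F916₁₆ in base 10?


Positional values:
Position 0: 6 × 16^0 = 6 × 1 = 6
Position 1: 1 × 16^1 = 1 × 16 = 16
Position 2: 9 × 16^2 = 9 × 256 = 2304
Position 3: F × 16^3 = 15 × 4096 = 61440
Sum = 6 + 16 + 2304 + 61440
= 63766


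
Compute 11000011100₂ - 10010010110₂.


Align and subtract column by column (LSB to MSB, borrowing when needed):
  11000011100
- 10010010110
  -----------
  col 0: (0 - 0 borrow-in) - 0 → 0 - 0 = 0, borrow out 0
  col 1: (0 - 0 borrow-in) - 1 → borrow from next column: (0+2) - 1 = 1, borrow out 1
  col 2: (1 - 1 borrow-in) - 1 → borrow from next column: (0+2) - 1 = 1, borrow out 1
  col 3: (1 - 1 borrow-in) - 0 → 0 - 0 = 0, borrow out 0
  col 4: (1 - 0 borrow-in) - 1 → 1 - 1 = 0, borrow out 0
  col 5: (0 - 0 borrow-in) - 0 → 0 - 0 = 0, borrow out 0
  col 6: (0 - 0 borrow-in) - 0 → 0 - 0 = 0, borrow out 0
  col 7: (0 - 0 borrow-in) - 1 → borrow from next column: (0+2) - 1 = 1, borrow out 1
  col 8: (0 - 1 borrow-in) - 0 → borrow from next column: (-1+2) - 0 = 1, borrow out 1
  col 9: (1 - 1 borrow-in) - 0 → 0 - 0 = 0, borrow out 0
  col 10: (1 - 0 borrow-in) - 1 → 1 - 1 = 0, borrow out 0
Reading bits MSB→LSB: 00110000110
Strip leading zeros: 110000110
= 110000110


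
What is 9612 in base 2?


Divide by 2 repeatedly:
9612 ÷ 2 = 4806 remainder 0
4806 ÷ 2 = 2403 remainder 0
2403 ÷ 2 = 1201 remainder 1
1201 ÷ 2 = 600 remainder 1
600 ÷ 2 = 300 remainder 0
300 ÷ 2 = 150 remainder 0
150 ÷ 2 = 75 remainder 0
75 ÷ 2 = 37 remainder 1
37 ÷ 2 = 18 remainder 1
18 ÷ 2 = 9 remainder 0
9 ÷ 2 = 4 remainder 1
4 ÷ 2 = 2 remainder 0
2 ÷ 2 = 1 remainder 0
1 ÷ 2 = 0 remainder 1
Reading remainders bottom-up:
= 10010110001100


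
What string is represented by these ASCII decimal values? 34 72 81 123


Codes (decimal): 34 72 81 123
Per-code ASCII lookup:
  34  (special character) → '"'
  72  (range 65-90: uppercase, 72 - 65 = 7) → 'H'
  81  (range 65-90: uppercase, 81 - 65 = 16) → 'Q'
  123  (special character) → '{'
= '"HQ{'


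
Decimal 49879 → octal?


Divide by 8 repeatedly:
49879 ÷ 8 = 6234 remainder 7
6234 ÷ 8 = 779 remainder 2
779 ÷ 8 = 97 remainder 3
97 ÷ 8 = 12 remainder 1
12 ÷ 8 = 1 remainder 4
1 ÷ 8 = 0 remainder 1
Reading remainders bottom-up:
= 0o141327


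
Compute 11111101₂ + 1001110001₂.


Align and add column by column (LSB to MSB, carry propagating):
  00011111101
+ 01001110001
  -----------
  col 0: 1 + 1 + 0 (carry in) = 2 → bit 0, carry out 1
  col 1: 0 + 0 + 1 (carry in) = 1 → bit 1, carry out 0
  col 2: 1 + 0 + 0 (carry in) = 1 → bit 1, carry out 0
  col 3: 1 + 0 + 0 (carry in) = 1 → bit 1, carry out 0
  col 4: 1 + 1 + 0 (carry in) = 2 → bit 0, carry out 1
  col 5: 1 + 1 + 1 (carry in) = 3 → bit 1, carry out 1
  col 6: 1 + 1 + 1 (carry in) = 3 → bit 1, carry out 1
  col 7: 1 + 0 + 1 (carry in) = 2 → bit 0, carry out 1
  col 8: 0 + 0 + 1 (carry in) = 1 → bit 1, carry out 0
  col 9: 0 + 1 + 0 (carry in) = 1 → bit 1, carry out 0
  col 10: 0 + 0 + 0 (carry in) = 0 → bit 0, carry out 0
Reading bits MSB→LSB: 01101101110
Strip leading zeros: 1101101110
= 1101101110


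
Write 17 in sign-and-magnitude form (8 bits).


Sign bit: 0 (positive)
Magnitude: 17 = 0010001
= 00010001


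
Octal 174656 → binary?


Each octal digit → 3 binary bits:
  1 = 001
  7 = 111
  4 = 100
  6 = 110
  5 = 101
  6 = 110
Concatenate: 001 111 100 110 101 110
= 001111100110101110
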